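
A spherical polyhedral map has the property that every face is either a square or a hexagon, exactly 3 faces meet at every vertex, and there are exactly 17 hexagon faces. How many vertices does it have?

42

Let x be the number of squares; then F = 17 + x.
Edge–face incidences: 2E = 6·17 + 4·x = 102 + 4x.
Every vertex has degree 3, so 3V = 2E.
Euler: V − E + F = 2 ⇒ (2E)/3 − E + (17 + x) = 2.
Multiply by 6: 2·(2E) − 3·(2E) + 6·(17 + x) = 12, i.e. 102 + 6x − (102 + 4x) = 12.
Collecting terms: 2x = 12, so x = 6.
Then 2E = 102 + 4·6 = 126, so E = 63, V = 2E/3 = 42, F = 17 + 6 = 23.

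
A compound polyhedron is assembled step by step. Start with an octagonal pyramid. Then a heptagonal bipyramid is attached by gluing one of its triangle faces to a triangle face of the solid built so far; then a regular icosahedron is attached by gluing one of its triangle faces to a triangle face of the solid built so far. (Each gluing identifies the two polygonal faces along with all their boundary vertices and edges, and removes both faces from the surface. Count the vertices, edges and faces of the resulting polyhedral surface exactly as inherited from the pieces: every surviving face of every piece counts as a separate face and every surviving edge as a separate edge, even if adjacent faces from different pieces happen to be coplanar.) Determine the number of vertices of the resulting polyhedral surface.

An octagonal pyramid: V=9, E=16, F=9.
Attach a heptagonal bipyramid (V=9, E=21, F=14) along a 3-gon: merge 3 vertices and 3 edges, delete both glued faces → V=15, E=34, F=21.
Attach a regular icosahedron (V=12, E=30, F=20) along a 3-gon: merge 3 vertices and 3 edges, delete both glued faces → V=24, E=61, F=39.
Check: V − E + F = 24 − 61 + 39 = 2.

24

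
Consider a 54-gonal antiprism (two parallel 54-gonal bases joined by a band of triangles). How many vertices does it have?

An antiprism on an n-gon has two n-gon caps and 2n triangles: V = 2·54 = 108, E = 4·54 = 216, F = 2·54 + 2 = 110.

108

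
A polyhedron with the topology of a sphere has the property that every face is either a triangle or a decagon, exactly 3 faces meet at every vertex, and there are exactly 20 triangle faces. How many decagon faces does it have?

12

Let x be the number of decagons; then F = 20 + x.
Edge–face incidences: 2E = 3·20 + 10·x = 60 + 10x.
Every vertex has degree 3, so 3V = 2E.
Euler: V − E + F = 2 ⇒ (2E)/3 − E + (20 + x) = 2.
Multiply by 6: 2·(2E) − 3·(2E) + 6·(20 + x) = 12, i.e. 120 + 6x − (60 + 10x) = 12.
Collecting terms: −4x + 60 = 12, so −4x = −48, so x = 12.
Then 2E = 60 + 10·12 = 180, so E = 90, V = 2E/3 = 60, F = 20 + 12 = 32.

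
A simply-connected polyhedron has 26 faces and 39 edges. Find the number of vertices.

15

Here V − E + F = 2.
V = 2 + E − F = 2 + 39 − 26 = 15.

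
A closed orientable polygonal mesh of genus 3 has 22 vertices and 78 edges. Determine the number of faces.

For a closed orientable surface of genus 3, χ = 2 − 2·3 = -4.
F = -4 − V + E = -4 − 22 + 78 = 52.

52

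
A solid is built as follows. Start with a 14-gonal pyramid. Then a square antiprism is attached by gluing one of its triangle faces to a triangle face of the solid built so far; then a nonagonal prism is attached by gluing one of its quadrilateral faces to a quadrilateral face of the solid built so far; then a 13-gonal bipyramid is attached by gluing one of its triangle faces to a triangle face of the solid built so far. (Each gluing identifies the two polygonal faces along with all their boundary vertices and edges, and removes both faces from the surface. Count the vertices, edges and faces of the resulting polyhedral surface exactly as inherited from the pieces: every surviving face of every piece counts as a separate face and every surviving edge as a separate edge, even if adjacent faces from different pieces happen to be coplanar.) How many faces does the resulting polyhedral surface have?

56

A 14-gonal pyramid: V=15, E=28, F=15.
Attach a square antiprism (V=8, E=16, F=10) along a 3-gon: merge 3 vertices and 3 edges, delete both glued faces → V=20, E=41, F=23.
Attach a nonagonal prism (V=18, E=27, F=11) along a 4-gon: merge 4 vertices and 4 edges, delete both glued faces → V=34, E=64, F=32.
Attach a 13-gonal bipyramid (V=15, E=39, F=26) along a 3-gon: merge 3 vertices and 3 edges, delete both glued faces → V=46, E=100, F=56.
Check: V − E + F = 46 − 100 + 56 = 2.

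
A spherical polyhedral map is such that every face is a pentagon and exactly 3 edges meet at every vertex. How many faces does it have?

Each face has 5 edges and each edge borders two faces, so 2E = 5F.
Each vertex has degree 3, so 3V = 2E and hence V = 5F/3.
Euler: V − E + F = 2 ⇒ (5F/3) − (5F/2) + F = 2.
Multiply by 6: (10 − 15 + 6)F = 12, i.e. 1F = 12.
So F = 12, E = 5·12/2 = 30, V = 5·12/3 = 20.

12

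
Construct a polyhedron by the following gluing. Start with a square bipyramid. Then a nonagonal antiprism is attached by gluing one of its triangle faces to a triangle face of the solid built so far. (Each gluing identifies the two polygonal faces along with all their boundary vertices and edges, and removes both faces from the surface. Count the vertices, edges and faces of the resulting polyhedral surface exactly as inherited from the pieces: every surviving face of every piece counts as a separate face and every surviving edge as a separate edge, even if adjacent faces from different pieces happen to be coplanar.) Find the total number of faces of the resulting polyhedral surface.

A square bipyramid: V=6, E=12, F=8.
Attach a nonagonal antiprism (V=18, E=36, F=20) along a 3-gon: merge 3 vertices and 3 edges, delete both glued faces → V=21, E=45, F=26.
Check: V − E + F = 21 − 45 + 26 = 2.

26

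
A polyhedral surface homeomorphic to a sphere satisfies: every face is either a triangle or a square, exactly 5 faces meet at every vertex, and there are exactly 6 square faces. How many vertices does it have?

Let x be the number of triangles; then F = 6 + x.
Edge–face incidences: 2E = 4·6 + 3·x = 24 + 3x.
Every vertex has degree 5, so 5V = 2E.
Euler: V − E + F = 2 ⇒ (2E)/5 − E + (6 + x) = 2.
Multiply by 10: 2·(2E) − 5·(2E) + 10·(6 + x) = 20, i.e. 60 + 10x − 3·(24 + 3x) = 20.
Collecting terms: x − 12 = 20, so x = 32.
Then 2E = 24 + 3·32 = 120, so E = 60, V = 2E/5 = 24, F = 6 + 32 = 38.

24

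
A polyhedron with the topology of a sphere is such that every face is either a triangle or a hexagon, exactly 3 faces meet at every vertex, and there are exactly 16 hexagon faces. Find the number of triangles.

Let x be the number of triangles; then F = 16 + x.
Edge–face incidences: 2E = 6·16 + 3·x = 96 + 3x.
Every vertex has degree 3, so 3V = 2E.
Euler: V − E + F = 2 ⇒ (2E)/3 − E + (16 + x) = 2.
Multiply by 6: 2·(2E) − 3·(2E) + 6·(16 + x) = 12, i.e. 96 + 6x − (96 + 3x) = 12.
Collecting terms: 3x = 12, so x = 4.
Then 2E = 96 + 3·4 = 108, so E = 54, V = 2E/3 = 36, F = 16 + 4 = 20.

4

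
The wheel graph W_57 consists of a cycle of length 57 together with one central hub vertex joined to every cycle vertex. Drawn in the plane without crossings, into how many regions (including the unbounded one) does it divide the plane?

58

W_57 has V = 57 + 1 = 58 vertices and E = 2·57 = 114 edges.
By Euler's formula F = 2 − V + E = 2 − 58 + 114 = 58.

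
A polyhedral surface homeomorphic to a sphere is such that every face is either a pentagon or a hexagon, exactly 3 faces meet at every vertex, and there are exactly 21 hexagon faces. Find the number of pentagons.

Let x be the number of pentagons; then F = 21 + x.
Edge–face incidences: 2E = 6·21 + 5·x = 126 + 5x.
Every vertex has degree 3, so 3V = 2E.
Euler: V − E + F = 2 ⇒ (2E)/3 − E + (21 + x) = 2.
Multiply by 6: 2·(2E) − 3·(2E) + 6·(21 + x) = 12, i.e. 126 + 6x − (126 + 5x) = 12.
Collecting terms: x = 12.
Then 2E = 126 + 5·12 = 186, so E = 93, V = 2E/3 = 62, F = 21 + 12 = 33.

12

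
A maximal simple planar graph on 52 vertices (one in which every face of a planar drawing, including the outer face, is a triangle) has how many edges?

In a plane triangulation 3F = 2E and V − E + F = 2, so E = 3V − 6 = 3·52 − 6 = 150.

150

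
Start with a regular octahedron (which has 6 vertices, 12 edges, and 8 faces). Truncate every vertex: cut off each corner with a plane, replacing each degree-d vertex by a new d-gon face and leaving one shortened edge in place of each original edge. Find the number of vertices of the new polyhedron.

24

Truncation replaces each original edge-end by a new vertex, so V′ = 2E = 24.
Each original edge survives, and each old vertex of degree d contributes d new edges; summing degrees gives Σd = 2E, so E′ = E + 2E = 3E = 36.
Each original face survives and each original vertex becomes one new face: F′ = F + V = 14.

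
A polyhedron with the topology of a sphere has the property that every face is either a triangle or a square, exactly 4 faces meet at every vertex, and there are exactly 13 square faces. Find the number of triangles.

Let x be the number of triangles; then F = 13 + x.
Edge–face incidences: 2E = 4·13 + 3·x = 52 + 3x.
Every vertex has degree 4, so 4V = 2E.
Euler: V − E + F = 2 ⇒ (2E)/4 − E + (13 + x) = 2.
Multiply by 8: 2·(2E) − 4·(2E) + 8·(13 + x) = 16, i.e. 104 + 8x − 2·(52 + 3x) = 16.
Collecting terms: 2x = 16, so x = 8.
Then 2E = 52 + 3·8 = 76, so E = 38, V = 2E/4 = 19, F = 13 + 8 = 21.

8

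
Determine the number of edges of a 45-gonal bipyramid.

135

A bipyramid over an n-gon has 2n triangular faces and n + 2 vertices: V = 45 + 2 = 47, E = 3·45 = 135, F = 2·45 = 90.
Check: V − E + F = 47 − 135 + 90 = 2.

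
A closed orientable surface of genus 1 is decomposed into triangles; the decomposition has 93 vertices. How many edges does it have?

279

χ = 2 − 2·1 = 0, and every face is a triangle so 3F = 2E.
V − E + F = 0 with E = 3F/2 gives 93 − (3/2 − 1)·F = 0, so F = 186 and E = 279.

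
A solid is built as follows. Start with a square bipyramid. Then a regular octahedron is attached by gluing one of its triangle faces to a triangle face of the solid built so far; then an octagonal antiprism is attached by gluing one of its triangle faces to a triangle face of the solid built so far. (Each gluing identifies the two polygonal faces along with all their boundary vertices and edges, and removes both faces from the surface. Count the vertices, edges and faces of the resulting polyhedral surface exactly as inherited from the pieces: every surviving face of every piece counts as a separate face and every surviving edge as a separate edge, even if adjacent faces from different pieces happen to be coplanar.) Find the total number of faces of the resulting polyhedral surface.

A square bipyramid: V=6, E=12, F=8.
Attach a regular octahedron (V=6, E=12, F=8) along a 3-gon: merge 3 vertices and 3 edges, delete both glued faces → V=9, E=21, F=14.
Attach an octagonal antiprism (V=16, E=32, F=18) along a 3-gon: merge 3 vertices and 3 edges, delete both glued faces → V=22, E=50, F=30.
Check: V − E + F = 22 − 50 + 30 = 2.

30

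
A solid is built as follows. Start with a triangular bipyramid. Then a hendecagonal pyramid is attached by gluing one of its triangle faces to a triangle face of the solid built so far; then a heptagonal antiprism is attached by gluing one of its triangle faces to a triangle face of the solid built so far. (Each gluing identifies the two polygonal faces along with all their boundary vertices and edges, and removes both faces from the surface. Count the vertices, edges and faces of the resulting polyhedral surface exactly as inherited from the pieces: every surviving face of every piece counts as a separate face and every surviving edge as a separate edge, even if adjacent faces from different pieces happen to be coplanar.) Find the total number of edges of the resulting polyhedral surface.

A triangular bipyramid: V=5, E=9, F=6.
Attach a hendecagonal pyramid (V=12, E=22, F=12) along a 3-gon: merge 3 vertices and 3 edges, delete both glued faces → V=14, E=28, F=16.
Attach a heptagonal antiprism (V=14, E=28, F=16) along a 3-gon: merge 3 vertices and 3 edges, delete both glued faces → V=25, E=53, F=30.
Check: V − E + F = 25 − 53 + 30 = 2.

53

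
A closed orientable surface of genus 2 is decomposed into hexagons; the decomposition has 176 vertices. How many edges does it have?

χ = 2 − 2·2 = -2, and every face is a hexagon so 6F = 2E.
V − E + F = -2 with E = 6F/2 gives 176 − (6/2 − 1)·F = -2, so F = 89 and E = 267.

267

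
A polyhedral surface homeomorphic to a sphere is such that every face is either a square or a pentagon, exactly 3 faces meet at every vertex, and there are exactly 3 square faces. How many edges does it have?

Let x be the number of pentagons; then F = 3 + x.
Edge–face incidences: 2E = 4·3 + 5·x = 12 + 5x.
Every vertex has degree 3, so 3V = 2E.
Euler: V − E + F = 2 ⇒ (2E)/3 − E + (3 + x) = 2.
Multiply by 6: 2·(2E) − 3·(2E) + 6·(3 + x) = 12, i.e. 18 + 6x − (12 + 5x) = 12.
Collecting terms: x + 6 = 12, so x = 6.
Then 2E = 12 + 5·6 = 42, so E = 21, V = 2E/3 = 14, F = 3 + 6 = 9.

21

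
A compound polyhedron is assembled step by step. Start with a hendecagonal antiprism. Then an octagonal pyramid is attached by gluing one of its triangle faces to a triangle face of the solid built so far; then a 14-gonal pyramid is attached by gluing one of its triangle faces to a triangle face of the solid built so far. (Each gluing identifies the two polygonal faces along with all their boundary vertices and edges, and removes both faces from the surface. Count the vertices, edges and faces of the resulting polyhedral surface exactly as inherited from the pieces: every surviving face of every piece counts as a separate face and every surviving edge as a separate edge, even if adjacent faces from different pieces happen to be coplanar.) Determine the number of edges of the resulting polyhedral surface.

82

A hendecagonal antiprism: V=22, E=44, F=24.
Attach an octagonal pyramid (V=9, E=16, F=9) along a 3-gon: merge 3 vertices and 3 edges, delete both glued faces → V=28, E=57, F=31.
Attach a 14-gonal pyramid (V=15, E=28, F=15) along a 3-gon: merge 3 vertices and 3 edges, delete both glued faces → V=40, E=82, F=44.
Check: V − E + F = 40 − 82 + 44 = 2.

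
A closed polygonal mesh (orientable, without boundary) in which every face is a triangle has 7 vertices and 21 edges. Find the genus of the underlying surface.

1

Every face is a triangle and each edge borders two faces, so 3F = 2·21, giving F = 14.
χ = V − E + F = 7 − 21 + 14 = 0.
For a closed orientable surface χ = 2 − 2g, so g = (2 − (0))/2 = 1.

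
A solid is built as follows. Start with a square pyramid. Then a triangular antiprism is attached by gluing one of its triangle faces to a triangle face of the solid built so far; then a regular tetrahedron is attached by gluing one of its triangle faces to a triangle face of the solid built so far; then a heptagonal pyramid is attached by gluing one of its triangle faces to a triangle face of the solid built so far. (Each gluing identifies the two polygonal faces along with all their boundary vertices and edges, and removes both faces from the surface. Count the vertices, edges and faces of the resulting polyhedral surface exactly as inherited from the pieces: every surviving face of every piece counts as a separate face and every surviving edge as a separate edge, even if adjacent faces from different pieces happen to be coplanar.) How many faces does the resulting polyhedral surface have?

A square pyramid: V=5, E=8, F=5.
Attach a triangular antiprism (V=6, E=12, F=8) along a 3-gon: merge 3 vertices and 3 edges, delete both glued faces → V=8, E=17, F=11.
Attach a regular tetrahedron (V=4, E=6, F=4) along a 3-gon: merge 3 vertices and 3 edges, delete both glued faces → V=9, E=20, F=13.
Attach a heptagonal pyramid (V=8, E=14, F=8) along a 3-gon: merge 3 vertices and 3 edges, delete both glued faces → V=14, E=31, F=19.
Check: V − E + F = 14 − 31 + 19 = 2.

19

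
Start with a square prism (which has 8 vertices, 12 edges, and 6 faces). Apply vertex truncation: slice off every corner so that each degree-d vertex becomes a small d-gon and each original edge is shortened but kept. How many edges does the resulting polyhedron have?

Truncation replaces each original edge-end by a new vertex, so V′ = 2E = 24.
Each original edge survives, and each old vertex of degree d contributes d new edges; summing degrees gives Σd = 2E, so E′ = E + 2E = 3E = 36.
Each original face survives and each original vertex becomes one new face: F′ = F + V = 14.

36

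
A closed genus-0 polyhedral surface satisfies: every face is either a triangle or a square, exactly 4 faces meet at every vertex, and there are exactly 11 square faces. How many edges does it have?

34

Let x be the number of triangles; then F = 11 + x.
Edge–face incidences: 2E = 4·11 + 3·x = 44 + 3x.
Every vertex has degree 4, so 4V = 2E.
Euler: V − E + F = 2 ⇒ (2E)/4 − E + (11 + x) = 2.
Multiply by 8: 2·(2E) − 4·(2E) + 8·(11 + x) = 16, i.e. 88 + 8x − 2·(44 + 3x) = 16.
Collecting terms: 2x = 16, so x = 8.
Then 2E = 44 + 3·8 = 68, so E = 34, V = 2E/4 = 17, F = 11 + 8 = 19.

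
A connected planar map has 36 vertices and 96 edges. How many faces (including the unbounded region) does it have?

62

Euler's formula for a connected plane graph: V − E + F = 2, so F = 2 − 36 + 96 = 62.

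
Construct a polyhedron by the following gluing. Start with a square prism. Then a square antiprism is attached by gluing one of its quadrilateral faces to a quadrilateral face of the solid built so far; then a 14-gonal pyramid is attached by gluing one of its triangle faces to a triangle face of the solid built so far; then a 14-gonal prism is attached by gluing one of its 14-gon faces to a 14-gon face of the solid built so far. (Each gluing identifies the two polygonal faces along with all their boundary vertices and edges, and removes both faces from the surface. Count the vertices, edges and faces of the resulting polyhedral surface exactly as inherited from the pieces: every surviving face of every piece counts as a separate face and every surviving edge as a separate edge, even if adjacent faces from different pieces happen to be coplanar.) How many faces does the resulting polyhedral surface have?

41

A square prism: V=8, E=12, F=6.
Attach a square antiprism (V=8, E=16, F=10) along a 4-gon: merge 4 vertices and 4 edges, delete both glued faces → V=12, E=24, F=14.
Attach a 14-gonal pyramid (V=15, E=28, F=15) along a 3-gon: merge 3 vertices and 3 edges, delete both glued faces → V=24, E=49, F=27.
Attach a 14-gonal prism (V=28, E=42, F=16) along a 14-gon: merge 14 vertices and 14 edges, delete both glued faces → V=38, E=77, F=41.
Check: V − E + F = 38 − 77 + 41 = 2.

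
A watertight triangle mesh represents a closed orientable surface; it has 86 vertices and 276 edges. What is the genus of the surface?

Every face is a triangle and each edge borders two faces, so 3F = 2·276, giving F = 184.
χ = V − E + F = 86 − 276 + 184 = -6.
For a closed orientable surface χ = 2 − 2g, so g = (2 − (-6))/2 = 4.

4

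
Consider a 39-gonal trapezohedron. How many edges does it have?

156

The n-trapezohedron (dual of the n-antiprism) has V = 2·39 + 2 = 80, E = 4·39 = 156, F = 2·39 = 78.
Check: V − E + F = 80 − 156 + 78 = 2.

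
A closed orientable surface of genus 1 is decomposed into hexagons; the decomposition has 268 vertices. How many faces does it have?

χ = 2 − 2·1 = 0, and every face is a hexagon so 6F = 2E.
V − E + F = 0 with E = 6F/2 gives 268 − (6/2 − 1)·F = 0, so F = 134 and E = 402.

134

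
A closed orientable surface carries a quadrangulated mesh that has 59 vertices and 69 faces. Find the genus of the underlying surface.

6

Every face is a square, so 2E = 4·69 = 276, giving E = 138.
χ = V − E + F = 59 − 138 + 69 = -10.
For a closed orientable surface χ = 2 − 2g, so g = (2 − (-10))/2 = 6.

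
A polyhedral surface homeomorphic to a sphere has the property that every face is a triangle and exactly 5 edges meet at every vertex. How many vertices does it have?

12

Each face has 3 edges and each edge borders two faces, so 2E = 3F.
Each vertex has degree 5, so 5V = 2E and hence V = 3F/5.
Euler: V − E + F = 2 ⇒ (3F/5) − (3F/2) + F = 2.
Multiply by 10: (6 − 15 + 10)F = 20, i.e. 1F = 20.
So F = 20, E = 3·20/2 = 30, V = 3·20/5 = 12.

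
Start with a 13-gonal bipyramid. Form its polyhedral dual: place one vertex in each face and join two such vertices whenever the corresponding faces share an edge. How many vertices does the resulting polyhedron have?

The base solid has V = 15, E = 39, F = 26.
The dual swaps V and F and preserves E: V′ = F = 26, E′ = E = 39, F′ = V = 15.

26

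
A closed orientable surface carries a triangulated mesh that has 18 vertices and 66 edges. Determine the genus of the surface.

3

Every face is a triangle and each edge borders two faces, so 3F = 2·66, giving F = 44.
χ = V − E + F = 18 − 66 + 44 = -4.
For a closed orientable surface χ = 2 − 2g, so g = (2 − (-4))/2 = 3.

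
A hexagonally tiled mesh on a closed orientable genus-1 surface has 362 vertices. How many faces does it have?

χ = 2 − 2·1 = 0, and every face is a hexagon so 6F = 2E.
V − E + F = 0 with E = 6F/2 gives 362 − (6/2 − 1)·F = 0, so F = 181 and E = 543.

181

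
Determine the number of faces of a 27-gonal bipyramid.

A bipyramid over an n-gon has 2n triangular faces and n + 2 vertices: V = 27 + 2 = 29, E = 3·27 = 81, F = 2·27 = 54.

54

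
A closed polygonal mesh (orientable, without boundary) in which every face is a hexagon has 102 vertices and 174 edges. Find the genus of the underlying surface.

Every face is a hexagon and each edge borders two faces, so 6F = 2·174, giving F = 58.
χ = V − E + F = 102 − 174 + 58 = -14.
For a closed orientable surface χ = 2 − 2g, so g = (2 − (-14))/2 = 8.

8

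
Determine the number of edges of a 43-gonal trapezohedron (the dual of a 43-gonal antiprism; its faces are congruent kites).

The n-trapezohedron (dual of the n-antiprism) has V = 2·43 + 2 = 88, E = 4·43 = 172, F = 2·43 = 86.
Check: V − E + F = 88 − 172 + 86 = 2.

172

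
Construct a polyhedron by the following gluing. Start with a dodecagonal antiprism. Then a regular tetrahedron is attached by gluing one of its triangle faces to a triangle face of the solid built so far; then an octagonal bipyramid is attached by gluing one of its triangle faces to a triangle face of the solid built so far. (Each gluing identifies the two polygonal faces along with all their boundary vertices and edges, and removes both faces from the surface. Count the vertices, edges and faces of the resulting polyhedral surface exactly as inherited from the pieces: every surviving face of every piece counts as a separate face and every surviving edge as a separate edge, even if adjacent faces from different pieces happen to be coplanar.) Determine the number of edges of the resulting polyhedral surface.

72

A dodecagonal antiprism: V=24, E=48, F=26.
Attach a regular tetrahedron (V=4, E=6, F=4) along a 3-gon: merge 3 vertices and 3 edges, delete both glued faces → V=25, E=51, F=28.
Attach an octagonal bipyramid (V=10, E=24, F=16) along a 3-gon: merge 3 vertices and 3 edges, delete both glued faces → V=32, E=72, F=42.
Check: V − E + F = 32 − 72 + 42 = 2.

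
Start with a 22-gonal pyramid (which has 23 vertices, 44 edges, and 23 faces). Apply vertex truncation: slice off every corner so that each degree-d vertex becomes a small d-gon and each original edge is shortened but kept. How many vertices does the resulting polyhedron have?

88

Truncation replaces each original edge-end by a new vertex, so V′ = 2E = 88.
Each original edge survives, and each old vertex of degree d contributes d new edges; summing degrees gives Σd = 2E, so E′ = E + 2E = 3E = 132.
Each original face survives and each original vertex becomes one new face: F′ = F + V = 46.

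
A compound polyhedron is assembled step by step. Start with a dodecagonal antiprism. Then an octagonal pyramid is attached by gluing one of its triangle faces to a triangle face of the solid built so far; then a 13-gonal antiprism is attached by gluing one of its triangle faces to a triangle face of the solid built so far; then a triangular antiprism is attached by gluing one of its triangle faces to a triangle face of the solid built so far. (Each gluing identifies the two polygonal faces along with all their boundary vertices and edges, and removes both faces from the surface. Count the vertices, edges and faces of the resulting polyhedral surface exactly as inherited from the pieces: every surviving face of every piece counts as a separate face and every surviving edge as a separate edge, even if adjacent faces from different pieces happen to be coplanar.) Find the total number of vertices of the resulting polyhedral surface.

56

A dodecagonal antiprism: V=24, E=48, F=26.
Attach an octagonal pyramid (V=9, E=16, F=9) along a 3-gon: merge 3 vertices and 3 edges, delete both glued faces → V=30, E=61, F=33.
Attach a 13-gonal antiprism (V=26, E=52, F=28) along a 3-gon: merge 3 vertices and 3 edges, delete both glued faces → V=53, E=110, F=59.
Attach a triangular antiprism (V=6, E=12, F=8) along a 3-gon: merge 3 vertices and 3 edges, delete both glued faces → V=56, E=119, F=65.
Check: V − E + F = 56 − 119 + 65 = 2.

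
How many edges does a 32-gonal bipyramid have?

96

A bipyramid over an n-gon has 2n triangular faces and n + 2 vertices: V = 32 + 2 = 34, E = 3·32 = 96, F = 2·32 = 64.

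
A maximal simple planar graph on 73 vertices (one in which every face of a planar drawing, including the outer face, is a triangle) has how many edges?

213

In a plane triangulation 3F = 2E and V − E + F = 2, so E = 3V − 6 = 3·73 − 6 = 213.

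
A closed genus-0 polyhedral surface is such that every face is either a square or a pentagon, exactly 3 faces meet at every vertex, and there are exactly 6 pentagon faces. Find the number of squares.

Let x be the number of squares; then F = 6 + x.
Edge–face incidences: 2E = 5·6 + 4·x = 30 + 4x.
Every vertex has degree 3, so 3V = 2E.
Euler: V − E + F = 2 ⇒ (2E)/3 − E + (6 + x) = 2.
Multiply by 6: 2·(2E) − 3·(2E) + 6·(6 + x) = 12, i.e. 36 + 6x − (30 + 4x) = 12.
Collecting terms: 2x + 6 = 12, so 2x = 6, so x = 3.
Then 2E = 30 + 4·3 = 42, so E = 21, V = 2E/3 = 14, F = 6 + 3 = 9.

3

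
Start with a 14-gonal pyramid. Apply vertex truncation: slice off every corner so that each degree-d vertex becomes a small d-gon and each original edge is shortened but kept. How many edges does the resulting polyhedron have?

84

The base solid has V = 15, E = 28, F = 15.
Truncation replaces each original edge-end by a new vertex, so V′ = 2E = 56.
Each original edge survives, and each old vertex of degree d contributes d new edges; summing degrees gives Σd = 2E, so E′ = E + 2E = 3E = 84.
Each original face survives and each original vertex becomes one new face: F′ = F + V = 30.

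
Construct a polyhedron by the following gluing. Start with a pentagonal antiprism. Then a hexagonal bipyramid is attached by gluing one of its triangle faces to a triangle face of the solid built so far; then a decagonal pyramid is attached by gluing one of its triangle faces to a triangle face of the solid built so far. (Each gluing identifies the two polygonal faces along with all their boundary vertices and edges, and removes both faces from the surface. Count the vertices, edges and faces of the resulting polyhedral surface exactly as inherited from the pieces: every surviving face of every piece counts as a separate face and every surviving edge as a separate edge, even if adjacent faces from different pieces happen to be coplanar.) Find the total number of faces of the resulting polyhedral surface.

31

A pentagonal antiprism: V=10, E=20, F=12.
Attach a hexagonal bipyramid (V=8, E=18, F=12) along a 3-gon: merge 3 vertices and 3 edges, delete both glued faces → V=15, E=35, F=22.
Attach a decagonal pyramid (V=11, E=20, F=11) along a 3-gon: merge 3 vertices and 3 edges, delete both glued faces → V=23, E=52, F=31.
Check: V − E + F = 23 − 52 + 31 = 2.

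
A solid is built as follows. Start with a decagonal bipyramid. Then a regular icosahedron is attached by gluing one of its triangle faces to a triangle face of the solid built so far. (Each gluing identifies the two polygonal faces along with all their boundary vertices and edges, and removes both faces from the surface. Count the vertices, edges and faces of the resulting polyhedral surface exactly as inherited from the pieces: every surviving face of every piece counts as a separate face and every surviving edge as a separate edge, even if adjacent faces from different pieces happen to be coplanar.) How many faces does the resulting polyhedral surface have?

38

A decagonal bipyramid: V=12, E=30, F=20.
Attach a regular icosahedron (V=12, E=30, F=20) along a 3-gon: merge 3 vertices and 3 edges, delete both glued faces → V=21, E=57, F=38.
Check: V − E + F = 21 − 57 + 38 = 2.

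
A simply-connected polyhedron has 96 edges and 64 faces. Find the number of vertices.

34

Here V − E + F = 2.
V = 2 + E − F = 2 + 96 − 64 = 34.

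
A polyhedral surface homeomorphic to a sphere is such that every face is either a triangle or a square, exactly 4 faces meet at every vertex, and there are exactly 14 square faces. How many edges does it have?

Let x be the number of triangles; then F = 14 + x.
Edge–face incidences: 2E = 4·14 + 3·x = 56 + 3x.
Every vertex has degree 4, so 4V = 2E.
Euler: V − E + F = 2 ⇒ (2E)/4 − E + (14 + x) = 2.
Multiply by 8: 2·(2E) − 4·(2E) + 8·(14 + x) = 16, i.e. 112 + 8x − 2·(56 + 3x) = 16.
Collecting terms: 2x = 16, so x = 8.
Then 2E = 56 + 3·8 = 80, so E = 40, V = 2E/4 = 20, F = 14 + 8 = 22.

40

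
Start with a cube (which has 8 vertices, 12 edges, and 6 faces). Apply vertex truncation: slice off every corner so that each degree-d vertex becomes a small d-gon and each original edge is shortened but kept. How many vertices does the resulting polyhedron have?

Truncation replaces each original edge-end by a new vertex, so V′ = 2E = 24.
Each original edge survives, and each old vertex of degree d contributes d new edges; summing degrees gives Σd = 2E, so E′ = E + 2E = 3E = 36.
Each original face survives and each original vertex becomes one new face: F′ = F + V = 14.

24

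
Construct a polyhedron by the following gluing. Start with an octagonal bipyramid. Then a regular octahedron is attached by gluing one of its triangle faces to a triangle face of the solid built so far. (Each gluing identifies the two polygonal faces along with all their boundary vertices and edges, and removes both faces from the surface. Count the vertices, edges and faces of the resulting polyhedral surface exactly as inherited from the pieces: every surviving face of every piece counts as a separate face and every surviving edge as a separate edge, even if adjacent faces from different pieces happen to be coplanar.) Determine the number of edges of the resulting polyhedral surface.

An octagonal bipyramid: V=10, E=24, F=16.
Attach a regular octahedron (V=6, E=12, F=8) along a 3-gon: merge 3 vertices and 3 edges, delete both glued faces → V=13, E=33, F=22.
Check: V − E + F = 13 − 33 + 22 = 2.

33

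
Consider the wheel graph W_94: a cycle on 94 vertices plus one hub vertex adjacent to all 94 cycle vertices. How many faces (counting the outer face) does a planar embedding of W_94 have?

W_94 has V = 94 + 1 = 95 vertices and E = 2·94 = 188 edges.
By Euler's formula F = 2 − V + E = 2 − 95 + 188 = 95.

95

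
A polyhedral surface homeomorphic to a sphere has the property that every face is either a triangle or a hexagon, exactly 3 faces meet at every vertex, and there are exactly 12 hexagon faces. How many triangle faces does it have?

4

Let x be the number of triangles; then F = 12 + x.
Edge–face incidences: 2E = 6·12 + 3·x = 72 + 3x.
Every vertex has degree 3, so 3V = 2E.
Euler: V − E + F = 2 ⇒ (2E)/3 − E + (12 + x) = 2.
Multiply by 6: 2·(2E) − 3·(2E) + 6·(12 + x) = 12, i.e. 72 + 6x − (72 + 3x) = 12.
Collecting terms: 3x = 12, so x = 4.
Then 2E = 72 + 3·4 = 84, so E = 42, V = 2E/3 = 28, F = 12 + 4 = 16.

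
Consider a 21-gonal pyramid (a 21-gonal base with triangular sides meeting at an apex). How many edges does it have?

42

A pyramid on an n-gon base has one n-gon and n triangles: V = 21 + 1 = 22, E = 2·21 = 42, F = 21 + 1 = 22.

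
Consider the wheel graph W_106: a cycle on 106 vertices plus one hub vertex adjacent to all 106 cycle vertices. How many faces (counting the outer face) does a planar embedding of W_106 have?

107

W_106 has V = 106 + 1 = 107 vertices and E = 2·106 = 212 edges.
By Euler's formula F = 2 − V + E = 2 − 107 + 212 = 107.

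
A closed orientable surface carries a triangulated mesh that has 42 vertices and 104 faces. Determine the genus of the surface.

6

Every face is a triangle, so 2E = 3·104 = 312, giving E = 156.
χ = V − E + F = 42 − 156 + 104 = -10.
For a closed orientable surface χ = 2 − 2g, so g = (2 − (-10))/2 = 6.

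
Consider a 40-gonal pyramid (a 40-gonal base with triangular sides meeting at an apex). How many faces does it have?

41

A pyramid on an n-gon base has one n-gon and n triangles: V = 40 + 1 = 41, E = 2·40 = 80, F = 40 + 1 = 41.
Check: V − E + F = 41 − 80 + 41 = 2.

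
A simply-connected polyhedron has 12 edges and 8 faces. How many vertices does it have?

6

Here V − E + F = 2.
V = 2 + E − F = 2 + 12 − 8 = 6.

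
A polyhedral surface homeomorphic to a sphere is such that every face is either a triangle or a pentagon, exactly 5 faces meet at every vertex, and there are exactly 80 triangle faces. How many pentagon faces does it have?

12

Let x be the number of pentagons; then F = 80 + x.
Edge–face incidences: 2E = 3·80 + 5·x = 240 + 5x.
Every vertex has degree 5, so 5V = 2E.
Euler: V − E + F = 2 ⇒ (2E)/5 − E + (80 + x) = 2.
Multiply by 10: 2·(2E) − 5·(2E) + 10·(80 + x) = 20, i.e. 800 + 10x − 3·(240 + 5x) = 20.
Collecting terms: −5x + 80 = 20, so −5x = −60, so x = 12.
Then 2E = 240 + 5·12 = 300, so E = 150, V = 2E/5 = 60, F = 80 + 12 = 92.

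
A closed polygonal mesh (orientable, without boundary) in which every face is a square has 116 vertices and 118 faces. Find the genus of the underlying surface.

2

Every face is a square, so 2E = 4·118 = 472, giving E = 236.
χ = V − E + F = 116 − 236 + 118 = -2.
For a closed orientable surface χ = 2 − 2g, so g = (2 − (-2))/2 = 2.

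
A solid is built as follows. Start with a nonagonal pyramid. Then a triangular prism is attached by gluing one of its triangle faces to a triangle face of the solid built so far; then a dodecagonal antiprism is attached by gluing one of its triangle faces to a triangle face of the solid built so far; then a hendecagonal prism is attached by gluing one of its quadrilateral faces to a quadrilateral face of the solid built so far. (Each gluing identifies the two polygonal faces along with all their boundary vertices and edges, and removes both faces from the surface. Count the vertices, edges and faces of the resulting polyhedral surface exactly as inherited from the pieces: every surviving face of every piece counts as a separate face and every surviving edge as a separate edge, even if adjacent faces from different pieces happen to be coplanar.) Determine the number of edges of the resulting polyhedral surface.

98

A nonagonal pyramid: V=10, E=18, F=10.
Attach a triangular prism (V=6, E=9, F=5) along a 3-gon: merge 3 vertices and 3 edges, delete both glued faces → V=13, E=24, F=13.
Attach a dodecagonal antiprism (V=24, E=48, F=26) along a 3-gon: merge 3 vertices and 3 edges, delete both glued faces → V=34, E=69, F=37.
Attach a hendecagonal prism (V=22, E=33, F=13) along a 4-gon: merge 4 vertices and 4 edges, delete both glued faces → V=52, E=98, F=48.
Check: V − E + F = 52 − 98 + 48 = 2.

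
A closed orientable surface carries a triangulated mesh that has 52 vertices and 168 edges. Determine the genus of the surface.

Every face is a triangle and each edge borders two faces, so 3F = 2·168, giving F = 112.
χ = V − E + F = 52 − 168 + 112 = -4.
For a closed orientable surface χ = 2 − 2g, so g = (2 − (-4))/2 = 3.

3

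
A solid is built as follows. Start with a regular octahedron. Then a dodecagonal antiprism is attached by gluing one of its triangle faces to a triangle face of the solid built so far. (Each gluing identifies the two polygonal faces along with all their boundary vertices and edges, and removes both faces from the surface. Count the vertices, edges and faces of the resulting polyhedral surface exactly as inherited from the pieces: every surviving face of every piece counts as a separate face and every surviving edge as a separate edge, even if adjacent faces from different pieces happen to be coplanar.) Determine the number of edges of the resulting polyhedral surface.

A regular octahedron: V=6, E=12, F=8.
Attach a dodecagonal antiprism (V=24, E=48, F=26) along a 3-gon: merge 3 vertices and 3 edges, delete both glued faces → V=27, E=57, F=32.
Check: V − E + F = 27 − 57 + 32 = 2.

57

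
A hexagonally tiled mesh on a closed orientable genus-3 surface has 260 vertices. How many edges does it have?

396

χ = 2 − 2·3 = -4, and every face is a hexagon so 6F = 2E.
V − E + F = -4 with E = 6F/2 gives 260 − (6/2 − 1)·F = -4, so F = 132 and E = 396.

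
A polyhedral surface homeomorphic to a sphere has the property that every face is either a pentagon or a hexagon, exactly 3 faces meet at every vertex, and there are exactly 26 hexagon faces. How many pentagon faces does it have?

12

Let x be the number of pentagons; then F = 26 + x.
Edge–face incidences: 2E = 6·26 + 5·x = 156 + 5x.
Every vertex has degree 3, so 3V = 2E.
Euler: V − E + F = 2 ⇒ (2E)/3 − E + (26 + x) = 2.
Multiply by 6: 2·(2E) − 3·(2E) + 6·(26 + x) = 12, i.e. 156 + 6x − (156 + 5x) = 12.
Collecting terms: x = 12.
Then 2E = 156 + 5·12 = 216, so E = 108, V = 2E/3 = 72, F = 26 + 12 = 38.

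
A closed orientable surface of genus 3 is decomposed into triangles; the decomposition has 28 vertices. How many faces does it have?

64

χ = 2 − 2·3 = -4, and every face is a triangle so 3F = 2E.
V − E + F = -4 with E = 3F/2 gives 28 − (3/2 − 1)·F = -4, so F = 64 and E = 96.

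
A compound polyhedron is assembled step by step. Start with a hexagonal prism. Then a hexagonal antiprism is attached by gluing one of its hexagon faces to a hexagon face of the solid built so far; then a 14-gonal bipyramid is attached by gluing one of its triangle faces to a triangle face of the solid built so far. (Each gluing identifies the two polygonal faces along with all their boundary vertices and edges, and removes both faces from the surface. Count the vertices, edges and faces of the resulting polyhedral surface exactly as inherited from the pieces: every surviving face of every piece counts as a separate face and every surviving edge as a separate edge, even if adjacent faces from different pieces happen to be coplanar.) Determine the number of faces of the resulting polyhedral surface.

A hexagonal prism: V=12, E=18, F=8.
Attach a hexagonal antiprism (V=12, E=24, F=14) along a 6-gon: merge 6 vertices and 6 edges, delete both glued faces → V=18, E=36, F=20.
Attach a 14-gonal bipyramid (V=16, E=42, F=28) along a 3-gon: merge 3 vertices and 3 edges, delete both glued faces → V=31, E=75, F=46.
Check: V − E + F = 31 − 75 + 46 = 2.

46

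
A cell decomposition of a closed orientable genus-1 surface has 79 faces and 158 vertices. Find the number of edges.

For a closed orientable surface of genus 1, χ = 2 − 2·1 = 0.
E = V + F − (0) = 158 + 79 − (0) = 237.

237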